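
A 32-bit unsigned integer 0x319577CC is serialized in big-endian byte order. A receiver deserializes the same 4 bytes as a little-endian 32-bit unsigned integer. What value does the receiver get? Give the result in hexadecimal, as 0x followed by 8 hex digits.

0xCC779531

Stored big-endian, the bytes at ascending addresses are 31 95 77 CC.
Read back as little-endian, the first byte is least significant, giving 0xCC779531.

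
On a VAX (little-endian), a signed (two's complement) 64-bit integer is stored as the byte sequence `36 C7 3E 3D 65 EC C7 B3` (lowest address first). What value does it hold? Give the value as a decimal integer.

-5492161300991654090

Little-endian stores the least-significant byte at the lowest address.
Reassemble most-significant byte first: B3 C7 EC 65 3D 3E C7 36 → 0xB3C7EC653D3EC736.
Top bit is set, so as a signed 64-bit value this is 0xB3C7EC653D3EC736 − 2^64 = -5492161300991654090.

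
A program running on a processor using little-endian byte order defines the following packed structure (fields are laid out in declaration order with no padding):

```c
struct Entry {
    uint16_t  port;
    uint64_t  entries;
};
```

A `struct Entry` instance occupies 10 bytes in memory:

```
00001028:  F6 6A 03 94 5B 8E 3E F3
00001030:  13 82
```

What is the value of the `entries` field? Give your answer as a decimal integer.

9373102699490022403

`entries` follows `port` (2 bytes), so it starts at byte offset 2 and occupies 8 bytes.
Bytes at offsets 2..9: 03 94 5B 8E 3E F3 13 82.
Little-endian stores the least-significant byte at the lowest address.
Reassemble most-significant byte first: 82 13 F3 3E 8E 5B 94 03 → 0x8213F33E8E5B9403.
0x8213F33E8E5B9403 = 9373102699490022403.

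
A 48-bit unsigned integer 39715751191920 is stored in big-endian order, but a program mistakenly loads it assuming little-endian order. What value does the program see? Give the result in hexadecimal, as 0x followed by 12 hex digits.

39715751191920 in 48-bit hexadecimal is 0x241F0B3DE570.
Stored big-endian, the bytes at ascending addresses are 24 1F 0B 3D E5 70.
Read back as little-endian, the first byte is least significant, giving 0x70E53D0B1F24.

0x70E53D0B1F24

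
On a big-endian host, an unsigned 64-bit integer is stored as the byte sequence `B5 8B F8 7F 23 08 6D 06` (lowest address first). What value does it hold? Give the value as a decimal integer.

Big-endian: lowest address holds the most-significant byte.
The bytes are already most-significant first: 0xB58BF87F23086D06.
0xB58BF87F23086D06 = 13081822767560027398.

13081822767560027398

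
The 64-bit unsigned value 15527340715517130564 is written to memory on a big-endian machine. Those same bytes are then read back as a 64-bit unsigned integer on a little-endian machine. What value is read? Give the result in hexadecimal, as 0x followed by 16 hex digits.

15527340715517130564 in 64-bit hexadecimal is 0xD77C321D06DBB744.
Stored big-endian, the bytes at ascending addresses are D7 7C 32 1D 06 DB B7 44.
Read back as little-endian, the first byte is least significant, giving 0x44B7DB061D327CD7.

0x44B7DB061D327CD7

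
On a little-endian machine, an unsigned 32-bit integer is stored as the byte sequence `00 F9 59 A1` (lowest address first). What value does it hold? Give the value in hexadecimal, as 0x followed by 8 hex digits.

Little-endian: lowest address holds the least-significant byte.
Reassemble most-significant byte first: A1 59 F9 00 → 0xA159F900.

0xA159F900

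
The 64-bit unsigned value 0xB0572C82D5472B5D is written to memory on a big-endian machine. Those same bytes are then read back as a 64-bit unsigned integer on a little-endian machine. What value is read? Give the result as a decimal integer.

6713538651863406512

Stored big-endian, the bytes at ascending addresses are B0 57 2C 82 D5 47 2B 5D.
Read back as little-endian, the first byte is least significant, giving 0x5D2B47D5822C57B0.
0x5D2B47D5822C57B0 = 6713538651863406512.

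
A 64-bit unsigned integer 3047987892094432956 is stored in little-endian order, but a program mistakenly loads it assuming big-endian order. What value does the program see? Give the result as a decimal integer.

3047987892094432956 in 64-bit hexadecimal is 0x2A4CA0D6C3FAF6BC.
Stored little-endian, the bytes at ascending addresses are BC F6 FA C3 D6 A0 4C 2A.
Read back as big-endian, the last byte is least significant, giving 0xBCF6FAC3D6A04C2A.
0xBCF6FAC3D6A04C2A = 13616346242427669546.

13616346242427669546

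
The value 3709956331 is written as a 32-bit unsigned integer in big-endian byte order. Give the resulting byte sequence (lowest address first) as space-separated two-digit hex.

3709956331 in hexadecimal, padded to 32 bits, is 0xDD2170EB.
Split into bytes (most-significant first): DD 21 70 EB.
Big-endian: lowest address holds the most-significant byte.
So the memory order matches the most-significant-first order: DD 21 70 EB.

DD 21 70 EB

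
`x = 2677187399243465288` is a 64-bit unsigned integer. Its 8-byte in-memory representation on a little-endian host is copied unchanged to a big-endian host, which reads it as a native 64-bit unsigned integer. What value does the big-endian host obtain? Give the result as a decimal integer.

2677187399243465288 in 64-bit hexadecimal is 0x252747C1590F0248.
Stored little-endian, the bytes at ascending addresses are 48 02 0F 59 C1 47 27 25.
Read back as big-endian, the last byte is least significant, giving 0x48020F59C1472725.
0x48020F59C1472725 = 5188726598853404453.

5188726598853404453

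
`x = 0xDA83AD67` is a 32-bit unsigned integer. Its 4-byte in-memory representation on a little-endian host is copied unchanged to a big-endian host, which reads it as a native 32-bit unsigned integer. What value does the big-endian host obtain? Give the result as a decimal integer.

1739424730

Stored little-endian, the bytes at ascending addresses are 67 AD 83 DA.
Read back as big-endian, the last byte is least significant, giving 0x67AD83DA.
0x67AD83DA = 1739424730.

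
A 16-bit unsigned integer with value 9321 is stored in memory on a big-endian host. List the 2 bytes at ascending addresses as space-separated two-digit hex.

9321 in hexadecimal, padded to 16 bits, is 0x2469.
Split into bytes (most-significant first): 24 69.
Big-endian: lowest address holds the most-significant byte.
So the memory order matches the most-significant-first order: 24 69.

24 69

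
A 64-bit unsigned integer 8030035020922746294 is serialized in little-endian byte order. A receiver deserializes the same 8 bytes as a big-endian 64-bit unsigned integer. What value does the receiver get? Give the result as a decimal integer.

13183456112716443759

8030035020922746294 in 64-bit hexadecimal is 0x6F706A4E7C0BF5B6.
Stored little-endian, the bytes at ascending addresses are B6 F5 0B 7C 4E 6A 70 6F.
Read back as big-endian, the last byte is least significant, giving 0xB6F50B7C4E6A706F.
0xB6F50B7C4E6A706F = 13183456112716443759.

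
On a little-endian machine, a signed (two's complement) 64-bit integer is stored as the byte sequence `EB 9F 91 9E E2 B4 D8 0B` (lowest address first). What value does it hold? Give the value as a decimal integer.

853631014802661355

Little-endian stores the least-significant byte at the lowest address.
Reassemble most-significant byte first: 0B D8 B4 E2 9E 91 9F EB → 0x0BD8B4E29E919FEB.
0x0BD8B4E29E919FEB = 853631014802661355.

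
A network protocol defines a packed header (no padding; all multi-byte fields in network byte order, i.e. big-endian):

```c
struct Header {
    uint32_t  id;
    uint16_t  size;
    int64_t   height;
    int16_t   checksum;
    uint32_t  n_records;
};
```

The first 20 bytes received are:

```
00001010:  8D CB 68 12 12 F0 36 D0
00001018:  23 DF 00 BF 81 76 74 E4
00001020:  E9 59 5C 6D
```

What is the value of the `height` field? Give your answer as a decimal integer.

3949696313901154678

`height` follows `id` (4 B), `size` (2 B), so it starts at offset 4 + 2 = 6 and occupies 8 bytes.
Bytes at offsets 6..13: 36 D0 23 DF 00 BF 81 76.
Big-endian stores the most-significant byte at the lowest address.
The bytes are already most-significant first: 0x36D023DF00BF8176.
0x36D023DF00BF8176 = 3949696313901154678.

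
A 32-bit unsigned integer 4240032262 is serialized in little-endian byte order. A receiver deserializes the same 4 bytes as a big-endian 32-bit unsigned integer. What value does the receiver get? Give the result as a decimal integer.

4240032262 in 32-bit hexadecimal is 0xFCB9C206.
Stored little-endian, the bytes at ascending addresses are 06 C2 B9 FC.
Read back as big-endian, the last byte is least significant, giving 0x06C2B9FC.
0x06C2B9FC = 113424892.

113424892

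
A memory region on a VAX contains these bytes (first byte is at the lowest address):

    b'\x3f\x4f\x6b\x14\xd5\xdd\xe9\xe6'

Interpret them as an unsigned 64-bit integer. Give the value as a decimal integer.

Little-endian: lowest address holds the least-significant byte.
Reassemble most-significant byte first: E6 E9 DD D5 14 6B 4F 3F → 0xE6E9DDD5146B4F3F.
0xE6E9DDD5146B4F3F = 16639074205537357631.

16639074205537357631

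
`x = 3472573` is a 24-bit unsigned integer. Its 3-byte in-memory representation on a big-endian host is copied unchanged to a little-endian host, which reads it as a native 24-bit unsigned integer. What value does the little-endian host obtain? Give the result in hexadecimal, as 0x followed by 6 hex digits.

0xBDFC34

3472573 in 24-bit hexadecimal is 0x34FCBD.
Stored big-endian, the bytes at ascending addresses are 34 FC BD.
Read back as little-endian, the first byte is least significant, giving 0xBDFC34.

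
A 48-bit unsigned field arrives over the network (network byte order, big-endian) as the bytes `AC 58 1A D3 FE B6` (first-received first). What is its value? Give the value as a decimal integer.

In big-endian order the high byte comes first in memory.
The bytes are already most-significant first: 0xAC581AD3FEB6.
0xAC581AD3FEB6 = 189494407200438.

189494407200438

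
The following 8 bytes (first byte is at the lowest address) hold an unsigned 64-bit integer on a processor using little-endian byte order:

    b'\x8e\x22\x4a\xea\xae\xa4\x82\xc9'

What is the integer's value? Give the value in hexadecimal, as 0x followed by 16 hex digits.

Little-endian: lowest address holds the least-significant byte.
Reassemble most-significant byte first: C9 82 A4 AE EA 4A 22 8E → 0xC982A4AEEA4A228E.

0xC982A4AEEA4A228E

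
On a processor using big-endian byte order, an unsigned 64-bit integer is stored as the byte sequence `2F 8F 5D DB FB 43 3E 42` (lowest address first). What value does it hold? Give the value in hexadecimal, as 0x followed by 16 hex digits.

0x2F8F5DDBFB433E42

Big-endian: lowest address holds the most-significant byte.
The bytes are already most-significant first: 0x2F8F5DDBFB433E42.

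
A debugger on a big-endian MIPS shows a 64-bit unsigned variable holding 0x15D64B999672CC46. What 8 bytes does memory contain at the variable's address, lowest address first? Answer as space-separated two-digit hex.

15 D6 4B 99 96 72 CC 46

Split into bytes (most-significant first): 15 D6 4B 99 96 72 CC 46.
Big-endian: lowest address holds the most-significant byte.
So the memory order matches the most-significant-first order: 15 D6 4B 99 96 72 CC 46.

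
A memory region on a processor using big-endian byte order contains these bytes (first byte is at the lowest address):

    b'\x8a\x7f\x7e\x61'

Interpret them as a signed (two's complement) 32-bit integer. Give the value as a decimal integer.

-1971356063

Big-endian: lowest address holds the most-significant byte.
The bytes are already most-significant first: 0x8A7F7E61.
Top bit is set, so as a signed 32-bit value this is 0x8A7F7E61 − 2^32 = -1971356063.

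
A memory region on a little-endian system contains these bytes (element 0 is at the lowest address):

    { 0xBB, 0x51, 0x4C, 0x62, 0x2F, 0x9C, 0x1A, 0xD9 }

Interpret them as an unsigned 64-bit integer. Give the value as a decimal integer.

Little-endian: lowest address holds the least-significant byte.
Reassemble most-significant byte first: D9 1A 9C 2F 62 4C 51 BB → 0xD91A9C2F624C51BB.
0xD91A9C2F624C51BB = 15643987982951403963.

15643987982951403963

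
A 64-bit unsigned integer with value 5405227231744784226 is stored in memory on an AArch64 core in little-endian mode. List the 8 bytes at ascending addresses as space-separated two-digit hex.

5405227231744784226 in hexadecimal, padded to 64 bits, is 0x4B033987766A7762.
Split into bytes (most-significant first): 4B 03 39 87 76 6A 77 62.
Little-endian stores the least-significant byte at the lowest address.
So at ascending addresses the bytes are 62 77 6A 76 87 39 03 4B.

62 77 6A 76 87 39 03 4B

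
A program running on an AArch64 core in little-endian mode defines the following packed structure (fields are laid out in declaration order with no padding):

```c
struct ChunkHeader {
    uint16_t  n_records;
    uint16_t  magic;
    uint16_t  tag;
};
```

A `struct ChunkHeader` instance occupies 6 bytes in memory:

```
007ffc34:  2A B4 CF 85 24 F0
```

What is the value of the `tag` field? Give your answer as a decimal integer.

61476

`tag` follows `n_records` (2 B), `magic` (2 B), so it starts at offset 2 + 2 = 4 and occupies 2 bytes.
Bytes at offsets 4..5: 24 F0.
In little-endian order the low byte comes first in memory.
Reassemble most-significant byte first: F0 24 → 0xF024.
0xF024 = 61476.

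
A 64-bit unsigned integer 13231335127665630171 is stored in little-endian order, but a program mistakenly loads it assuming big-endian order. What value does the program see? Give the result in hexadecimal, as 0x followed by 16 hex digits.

13231335127665630171 in 64-bit hexadecimal is 0xB79F25322CA85BDB.
Stored little-endian, the bytes at ascending addresses are DB 5B A8 2C 32 25 9F B7.
Read back as big-endian, the last byte is least significant, giving 0xDB5BA82C32259FB7.

0xDB5BA82C32259FB7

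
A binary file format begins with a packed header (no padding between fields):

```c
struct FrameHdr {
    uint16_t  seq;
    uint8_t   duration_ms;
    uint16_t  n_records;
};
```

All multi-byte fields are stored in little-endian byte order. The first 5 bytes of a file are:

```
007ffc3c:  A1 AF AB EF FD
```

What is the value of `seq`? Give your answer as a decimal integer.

`seq` is the first field, at byte offset 0, occupying 2 bytes.
Bytes at offsets 0..1: A1 AF.
Little-endian: lowest address holds the least-significant byte.
Reassemble most-significant byte first: AF A1 → 0xAFA1.
0xAFA1 = 44961.

44961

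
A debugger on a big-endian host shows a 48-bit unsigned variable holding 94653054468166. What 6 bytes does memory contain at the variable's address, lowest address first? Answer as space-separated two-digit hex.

94653054468166 in hexadecimal, padded to 48 bits, is 0x561621B04046.
Split into bytes (most-significant first): 56 16 21 B0 40 46.
In big-endian order the high byte comes first in memory.
So the memory order matches the most-significant-first order: 56 16 21 B0 40 46.

56 16 21 B0 40 46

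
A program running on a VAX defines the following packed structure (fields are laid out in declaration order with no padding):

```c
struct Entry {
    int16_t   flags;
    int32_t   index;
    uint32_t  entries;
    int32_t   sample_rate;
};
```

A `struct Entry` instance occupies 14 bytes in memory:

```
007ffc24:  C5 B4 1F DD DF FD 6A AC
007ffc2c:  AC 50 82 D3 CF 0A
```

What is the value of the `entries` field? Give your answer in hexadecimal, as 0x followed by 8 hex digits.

0x50ACAC6A

`entries` follows `flags` (2 B), `index` (4 B), so it starts at offset 2 + 4 = 6 and occupies 4 bytes.
Bytes at offsets 6..9: 6A AC AC 50.
Little-endian stores the least-significant byte at the lowest address.
Reassemble most-significant byte first: 50 AC AC 6A → 0x50ACAC6A.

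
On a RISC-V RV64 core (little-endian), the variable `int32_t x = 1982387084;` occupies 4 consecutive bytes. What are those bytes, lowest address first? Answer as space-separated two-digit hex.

1982387084 in hexadecimal, padded to 32 bits, is 0x7628D38C.
Split into bytes (most-significant first): 76 28 D3 8C.
In little-endian order the low byte comes first in memory.
So at ascending addresses the bytes are 8C D3 28 76.

8C D3 28 76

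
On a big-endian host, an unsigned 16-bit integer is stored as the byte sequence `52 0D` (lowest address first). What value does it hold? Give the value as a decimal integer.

Big-endian: lowest address holds the most-significant byte.
The bytes are already most-significant first: 0x520D.
0x520D = 21005.

21005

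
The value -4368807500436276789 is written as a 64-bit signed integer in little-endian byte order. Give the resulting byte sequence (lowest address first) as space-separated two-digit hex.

Two's complement of -4368807500436276789 in 64 bits: 4368807500436276789 = 0x3CA11F4653910635; invert → 0xC35EE0B9AC6EF9CA; add 1 → 0xC35EE0B9AC6EF9CB.
Split into bytes (most-significant first): C3 5E E0 B9 AC 6E F9 CB.
Little-endian stores the least-significant byte at the lowest address.
So at ascending addresses the bytes are CB F9 6E AC B9 E0 5E C3.

CB F9 6E AC B9 E0 5E C3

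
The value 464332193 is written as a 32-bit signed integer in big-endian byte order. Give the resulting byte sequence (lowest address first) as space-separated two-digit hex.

464332193 in hexadecimal, padded to 32 bits, is 0x1BAD25A1.
Split into bytes (most-significant first): 1B AD 25 A1.
Big-endian stores the most-significant byte at the lowest address.
So the memory order matches the most-significant-first order: 1B AD 25 A1.

1B AD 25 A1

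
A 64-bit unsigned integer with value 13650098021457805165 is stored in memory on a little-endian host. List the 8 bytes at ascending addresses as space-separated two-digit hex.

6D 3F 41 46 D4 E3 6E BD

13650098021457805165 in hexadecimal, padded to 64 bits, is 0xBD6EE3D446413F6D.
Split into bytes (most-significant first): BD 6E E3 D4 46 41 3F 6D.
In little-endian order the low byte comes first in memory.
So at ascending addresses the bytes are 6D 3F 41 46 D4 E3 6E BD.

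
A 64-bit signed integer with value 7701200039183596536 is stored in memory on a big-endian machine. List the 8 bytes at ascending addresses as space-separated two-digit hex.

6A E0 28 A2 07 C3 3B F8

7701200039183596536 in hexadecimal, padded to 64 bits, is 0x6AE028A207C33BF8.
Split into bytes (most-significant first): 6A E0 28 A2 07 C3 3B F8.
Big-endian: lowest address holds the most-significant byte.
So the memory order matches the most-significant-first order: 6A E0 28 A2 07 C3 3B F8.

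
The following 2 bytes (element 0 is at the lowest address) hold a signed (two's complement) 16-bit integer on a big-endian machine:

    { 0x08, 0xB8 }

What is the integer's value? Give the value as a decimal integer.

Big-endian: lowest address holds the most-significant byte.
The bytes are already most-significant first: 0x08B8.
0x08B8 = 2232.

2232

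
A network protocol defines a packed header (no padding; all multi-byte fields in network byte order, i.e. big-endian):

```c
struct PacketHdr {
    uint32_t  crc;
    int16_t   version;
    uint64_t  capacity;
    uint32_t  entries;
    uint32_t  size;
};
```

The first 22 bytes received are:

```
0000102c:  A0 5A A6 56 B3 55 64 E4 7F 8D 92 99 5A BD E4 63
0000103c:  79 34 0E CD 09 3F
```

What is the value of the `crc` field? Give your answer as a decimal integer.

2690295382

`crc` is the first field, at byte offset 0, occupying 4 bytes.
Bytes at offsets 0..3: A0 5A A6 56.
Big-endian: lowest address holds the most-significant byte.
The bytes are already most-significant first: 0xA05AA656.
0xA05AA656 = 2690295382.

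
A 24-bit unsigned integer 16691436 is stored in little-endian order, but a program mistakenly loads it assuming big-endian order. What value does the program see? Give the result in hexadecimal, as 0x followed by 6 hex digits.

0xECB0FE

16691436 in 24-bit hexadecimal is 0xFEB0EC.
Stored little-endian, the bytes at ascending addresses are EC B0 FE.
Read back as big-endian, the last byte is least significant, giving 0xECB0FE.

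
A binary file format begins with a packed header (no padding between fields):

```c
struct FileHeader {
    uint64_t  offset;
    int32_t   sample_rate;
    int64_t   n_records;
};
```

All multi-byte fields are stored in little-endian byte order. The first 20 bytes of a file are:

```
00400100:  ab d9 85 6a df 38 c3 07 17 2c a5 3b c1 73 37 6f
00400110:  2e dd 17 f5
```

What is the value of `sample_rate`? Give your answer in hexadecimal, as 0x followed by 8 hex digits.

0x3BA52C17

`sample_rate` follows `offset` (8 bytes), so it starts at byte offset 8 and occupies 4 bytes.
Bytes at offsets 8..11: 17 2C A5 3B.
Little-endian: lowest address holds the least-significant byte.
Reassemble most-significant byte first: 3B A5 2C 17 → 0x3BA52C17.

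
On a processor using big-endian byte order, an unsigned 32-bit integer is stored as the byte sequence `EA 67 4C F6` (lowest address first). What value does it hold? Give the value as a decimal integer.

Big-endian: lowest address holds the most-significant byte.
The bytes are already most-significant first: 0xEA674CF6.
0xEA674CF6 = 3932638454.

3932638454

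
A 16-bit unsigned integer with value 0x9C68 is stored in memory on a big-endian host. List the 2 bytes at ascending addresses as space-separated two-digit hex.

9C 68

Split into bytes (most-significant first): 9C 68.
In big-endian order the high byte comes first in memory.
So the memory order matches the most-significant-first order: 9C 68.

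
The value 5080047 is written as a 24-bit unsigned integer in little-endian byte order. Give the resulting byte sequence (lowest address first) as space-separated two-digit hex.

5080047 in hexadecimal, padded to 24 bits, is 0x4D83EF.
Split into bytes (most-significant first): 4D 83 EF.
In little-endian order the low byte comes first in memory.
So at ascending addresses the bytes are EF 83 4D.

EF 83 4D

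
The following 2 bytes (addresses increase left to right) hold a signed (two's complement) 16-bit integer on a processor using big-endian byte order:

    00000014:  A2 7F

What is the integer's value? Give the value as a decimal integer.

Big-endian: lowest address holds the most-significant byte.
The bytes are already most-significant first: 0xA27F.
Top bit is set, so as a signed 16-bit value this is 0xA27F − 2^16 = -23937.

-23937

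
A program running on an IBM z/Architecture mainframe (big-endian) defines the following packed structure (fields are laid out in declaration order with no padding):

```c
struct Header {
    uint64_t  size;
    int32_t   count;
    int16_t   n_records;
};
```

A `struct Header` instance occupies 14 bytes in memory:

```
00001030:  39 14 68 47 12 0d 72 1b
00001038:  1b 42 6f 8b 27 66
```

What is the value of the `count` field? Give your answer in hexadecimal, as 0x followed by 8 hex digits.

0x1B426F8B

`count` follows `size` (8 bytes), so it starts at byte offset 8 and occupies 4 bytes.
Bytes at offsets 8..11: 1B 42 6F 8B.
Big-endian stores the most-significant byte at the lowest address.
The bytes are already most-significant first: 0x1B426F8B.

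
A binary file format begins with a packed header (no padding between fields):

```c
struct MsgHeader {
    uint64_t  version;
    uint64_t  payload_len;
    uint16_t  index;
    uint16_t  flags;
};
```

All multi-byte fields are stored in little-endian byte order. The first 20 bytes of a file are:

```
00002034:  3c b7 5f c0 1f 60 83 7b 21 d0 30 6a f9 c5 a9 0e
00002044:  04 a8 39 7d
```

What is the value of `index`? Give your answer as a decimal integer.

43012

`index` follows `version` (8 B), `payload_len` (8 B), so it starts at offset 8 + 8 = 16 and occupies 2 bytes.
Bytes at offsets 16..17: 04 A8.
Little-endian: lowest address holds the least-significant byte.
Reassemble most-significant byte first: A8 04 → 0xA804.
0xA804 = 43012.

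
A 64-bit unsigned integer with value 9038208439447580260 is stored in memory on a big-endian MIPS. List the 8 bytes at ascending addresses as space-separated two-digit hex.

7D 6E 2A B0 6F 35 EE 64

9038208439447580260 in hexadecimal, padded to 64 bits, is 0x7D6E2AB06F35EE64.
Split into bytes (most-significant first): 7D 6E 2A B0 6F 35 EE 64.
Big-endian: lowest address holds the most-significant byte.
So the memory order matches the most-significant-first order: 7D 6E 2A B0 6F 35 EE 64.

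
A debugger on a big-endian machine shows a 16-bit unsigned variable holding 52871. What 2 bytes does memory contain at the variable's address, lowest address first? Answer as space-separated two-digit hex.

CE 87

52871 in hexadecimal, padded to 16 bits, is 0xCE87.
Split into bytes (most-significant first): CE 87.
In big-endian order the high byte comes first in memory.
So the memory order matches the most-significant-first order: CE 87.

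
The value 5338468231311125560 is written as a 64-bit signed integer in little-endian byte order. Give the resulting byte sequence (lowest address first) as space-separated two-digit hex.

5338468231311125560 in hexadecimal, padded to 64 bits, is 0x4A160C926C01EC38.
Split into bytes (most-significant first): 4A 16 0C 92 6C 01 EC 38.
Little-endian: lowest address holds the least-significant byte.
So at ascending addresses the bytes are 38 EC 01 6C 92 0C 16 4A.

38 EC 01 6C 92 0C 16 4A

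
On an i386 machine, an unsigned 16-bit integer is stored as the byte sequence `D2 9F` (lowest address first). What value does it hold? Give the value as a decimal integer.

40914

Little-endian stores the least-significant byte at the lowest address.
Reassemble most-significant byte first: 9F D2 → 0x9FD2.
0x9FD2 = 40914.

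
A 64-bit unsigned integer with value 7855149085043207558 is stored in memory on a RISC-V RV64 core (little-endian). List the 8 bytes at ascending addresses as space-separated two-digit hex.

86 2D BC 77 79 18 03 6D

7855149085043207558 in hexadecimal, padded to 64 bits, is 0x6D03187977BC2D86.
Split into bytes (most-significant first): 6D 03 18 79 77 BC 2D 86.
In little-endian order the low byte comes first in memory.
So at ascending addresses the bytes are 86 2D BC 77 79 18 03 6D.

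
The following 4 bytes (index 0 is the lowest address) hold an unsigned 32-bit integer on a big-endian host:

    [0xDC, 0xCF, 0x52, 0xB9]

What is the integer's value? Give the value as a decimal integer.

Big-endian stores the most-significant byte at the lowest address.
The bytes are already most-significant first: 0xDCCF52B9.
0xDCCF52B9 = 3704574649.

3704574649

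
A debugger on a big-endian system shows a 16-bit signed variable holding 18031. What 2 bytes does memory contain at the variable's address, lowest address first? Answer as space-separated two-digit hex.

46 6F

18031 in hexadecimal, padded to 16 bits, is 0x466F.
Split into bytes (most-significant first): 46 6F.
In big-endian order the high byte comes first in memory.
So the memory order matches the most-significant-first order: 46 6F.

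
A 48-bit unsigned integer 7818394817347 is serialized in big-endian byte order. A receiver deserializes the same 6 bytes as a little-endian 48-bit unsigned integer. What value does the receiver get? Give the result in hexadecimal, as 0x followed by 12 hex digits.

7818394817347 in 48-bit hexadecimal is 0x071C5CA55343.
Stored big-endian, the bytes at ascending addresses are 07 1C 5C A5 53 43.
Read back as little-endian, the first byte is least significant, giving 0x4353A55C1C07.

0x4353A55C1C07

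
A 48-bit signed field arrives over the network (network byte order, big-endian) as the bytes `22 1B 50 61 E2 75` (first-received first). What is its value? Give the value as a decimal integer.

37500708053621

Big-endian stores the most-significant byte at the lowest address.
The bytes are already most-significant first: 0x221B5061E275.
0x221B5061E275 = 37500708053621.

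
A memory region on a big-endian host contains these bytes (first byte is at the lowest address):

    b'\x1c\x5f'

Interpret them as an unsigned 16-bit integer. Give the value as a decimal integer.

7263

In big-endian order the high byte comes first in memory.
The bytes are already most-significant first: 0x1C5F.
0x1C5F = 7263.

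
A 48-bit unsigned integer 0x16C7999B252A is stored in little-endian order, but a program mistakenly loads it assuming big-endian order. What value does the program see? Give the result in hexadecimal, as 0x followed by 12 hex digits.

Stored little-endian, the bytes at ascending addresses are 2A 25 9B 99 C7 16.
Read back as big-endian, the last byte is least significant, giving 0x2A259B99C716.

0x2A259B99C716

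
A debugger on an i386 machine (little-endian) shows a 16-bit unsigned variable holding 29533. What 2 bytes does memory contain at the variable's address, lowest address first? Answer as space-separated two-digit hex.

29533 in hexadecimal, padded to 16 bits, is 0x735D.
Split into bytes (most-significant first): 73 5D.
Little-endian stores the least-significant byte at the lowest address.
So at ascending addresses the bytes are 5D 73.

5D 73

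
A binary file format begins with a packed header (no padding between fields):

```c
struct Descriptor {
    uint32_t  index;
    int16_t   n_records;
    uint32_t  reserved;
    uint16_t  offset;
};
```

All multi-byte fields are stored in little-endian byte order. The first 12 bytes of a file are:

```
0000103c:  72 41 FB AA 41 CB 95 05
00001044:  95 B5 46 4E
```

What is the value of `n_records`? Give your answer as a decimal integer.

`n_records` follows `index` (4 bytes), so it starts at byte offset 4 and occupies 2 bytes.
Bytes at offsets 4..5: 41 CB.
Little-endian stores the least-significant byte at the lowest address.
Reassemble most-significant byte first: CB 41 → 0xCB41.
Top bit is set, so as a signed 16-bit value this is 0xCB41 − 2^16 = -13503.

-13503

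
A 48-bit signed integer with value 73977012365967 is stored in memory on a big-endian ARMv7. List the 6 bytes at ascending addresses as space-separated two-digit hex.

43 48 1D 8B 2A 8F

73977012365967 in hexadecimal, padded to 48 bits, is 0x43481D8B2A8F.
Split into bytes (most-significant first): 43 48 1D 8B 2A 8F.
Big-endian: lowest address holds the most-significant byte.
So the memory order matches the most-significant-first order: 43 48 1D 8B 2A 8F.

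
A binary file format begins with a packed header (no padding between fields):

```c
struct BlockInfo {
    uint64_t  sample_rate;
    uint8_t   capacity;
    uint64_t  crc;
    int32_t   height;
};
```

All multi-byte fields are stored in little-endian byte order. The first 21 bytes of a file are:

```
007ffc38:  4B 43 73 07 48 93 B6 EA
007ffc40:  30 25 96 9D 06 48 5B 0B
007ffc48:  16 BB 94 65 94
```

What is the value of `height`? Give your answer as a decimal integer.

`height` follows `sample_rate` (8 B), `capacity` (1 B), `crc` (8 B), so it starts at offset 8 + 1 + 8 = 17 and occupies 4 bytes.
Bytes at offsets 17..20: BB 94 65 94.
Little-endian: lowest address holds the least-significant byte.
Reassemble most-significant byte first: 94 65 94 BB → 0x946594BB.
Top bit is set, so as a signed 32-bit value this is 0x946594BB − 2^32 = -1805282117.

-1805282117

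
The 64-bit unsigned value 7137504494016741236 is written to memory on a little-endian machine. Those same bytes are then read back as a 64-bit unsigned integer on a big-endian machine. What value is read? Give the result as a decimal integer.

8376589120377589091

7137504494016741236 in 64-bit hexadecimal is 0x630D82856C9F3F74.
Stored little-endian, the bytes at ascending addresses are 74 3F 9F 6C 85 82 0D 63.
Read back as big-endian, the last byte is least significant, giving 0x743F9F6C85820D63.
0x743F9F6C85820D63 = 8376589120377589091.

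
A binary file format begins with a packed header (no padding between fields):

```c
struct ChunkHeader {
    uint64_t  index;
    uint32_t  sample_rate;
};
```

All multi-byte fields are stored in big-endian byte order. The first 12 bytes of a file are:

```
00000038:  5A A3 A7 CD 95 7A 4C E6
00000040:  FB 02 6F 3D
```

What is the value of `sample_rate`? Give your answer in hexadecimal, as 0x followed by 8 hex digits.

0xFB026F3D

`sample_rate` follows `index` (8 bytes), so it starts at byte offset 8 and occupies 4 bytes.
Bytes at offsets 8..11: FB 02 6F 3D.
Big-endian stores the most-significant byte at the lowest address.
The bytes are already most-significant first: 0xFB026F3D.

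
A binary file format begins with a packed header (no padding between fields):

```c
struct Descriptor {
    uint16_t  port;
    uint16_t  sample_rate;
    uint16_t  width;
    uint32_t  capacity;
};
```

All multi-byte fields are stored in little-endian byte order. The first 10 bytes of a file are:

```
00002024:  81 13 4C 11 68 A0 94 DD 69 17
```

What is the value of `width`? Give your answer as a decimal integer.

41064

`width` follows `port` (2 B), `sample_rate` (2 B), so it starts at offset 2 + 2 = 4 and occupies 2 bytes.
Bytes at offsets 4..5: 68 A0.
Little-endian: lowest address holds the least-significant byte.
Reassemble most-significant byte first: A0 68 → 0xA068.
0xA068 = 41064.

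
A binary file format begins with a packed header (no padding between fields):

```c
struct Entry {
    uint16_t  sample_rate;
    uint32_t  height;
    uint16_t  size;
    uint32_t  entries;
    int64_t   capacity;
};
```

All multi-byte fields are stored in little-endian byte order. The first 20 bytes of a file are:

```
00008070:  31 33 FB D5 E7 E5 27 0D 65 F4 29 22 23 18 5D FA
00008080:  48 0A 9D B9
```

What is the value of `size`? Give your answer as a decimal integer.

3367

`size` follows `sample_rate` (2 B), `height` (4 B), so it starts at offset 2 + 4 = 6 and occupies 2 bytes.
Bytes at offsets 6..7: 27 0D.
Little-endian: lowest address holds the least-significant byte.
Reassemble most-significant byte first: 0D 27 → 0x0D27.
0x0D27 = 3367.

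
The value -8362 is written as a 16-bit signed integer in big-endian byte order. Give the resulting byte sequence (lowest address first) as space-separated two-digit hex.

Two's complement of -8362 in 16 bits: 8362 = 0x20AA; invert → 0xDF55; add 1 → 0xDF56.
Split into bytes (most-significant first): DF 56.
Big-endian stores the most-significant byte at the lowest address.
So the memory order matches the most-significant-first order: DF 56.

DF 56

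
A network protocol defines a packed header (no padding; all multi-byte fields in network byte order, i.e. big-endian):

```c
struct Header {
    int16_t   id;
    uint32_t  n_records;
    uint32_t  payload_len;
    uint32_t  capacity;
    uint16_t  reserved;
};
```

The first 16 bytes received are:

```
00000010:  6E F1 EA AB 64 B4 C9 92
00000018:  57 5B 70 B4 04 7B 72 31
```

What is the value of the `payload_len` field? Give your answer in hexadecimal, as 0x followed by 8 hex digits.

0xC992575B

`payload_len` follows `id` (2 B), `n_records` (4 B), so it starts at offset 2 + 4 = 6 and occupies 4 bytes.
Bytes at offsets 6..9: C9 92 57 5B.
In big-endian order the high byte comes first in memory.
The bytes are already most-significant first: 0xC992575B.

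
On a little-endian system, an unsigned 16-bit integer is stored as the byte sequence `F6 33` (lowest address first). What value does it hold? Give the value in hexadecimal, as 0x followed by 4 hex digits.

0x33F6

Little-endian stores the least-significant byte at the lowest address.
Reassemble most-significant byte first: 33 F6 → 0x33F6.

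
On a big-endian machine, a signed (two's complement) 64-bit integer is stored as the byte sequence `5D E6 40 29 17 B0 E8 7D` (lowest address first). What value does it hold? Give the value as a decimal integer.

6766166035406055549

Big-endian stores the most-significant byte at the lowest address.
The bytes are already most-significant first: 0x5DE6402917B0E87D.
0x5DE6402917B0E87D = 6766166035406055549.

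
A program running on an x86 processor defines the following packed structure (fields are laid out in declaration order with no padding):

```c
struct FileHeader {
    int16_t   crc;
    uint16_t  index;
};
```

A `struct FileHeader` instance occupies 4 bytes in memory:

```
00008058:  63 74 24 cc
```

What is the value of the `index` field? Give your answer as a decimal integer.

`index` follows `crc` (2 bytes), so it starts at byte offset 2 and occupies 2 bytes.
Bytes at offsets 2..3: 24 CC.
Little-endian: lowest address holds the least-significant byte.
Reassemble most-significant byte first: CC 24 → 0xCC24.
0xCC24 = 52260.

52260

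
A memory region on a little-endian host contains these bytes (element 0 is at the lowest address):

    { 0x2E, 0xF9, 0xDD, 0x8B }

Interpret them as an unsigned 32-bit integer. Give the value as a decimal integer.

2346580270

Little-endian: lowest address holds the least-significant byte.
Reassemble most-significant byte first: 8B DD F9 2E → 0x8BDDF92E.
0x8BDDF92E = 2346580270.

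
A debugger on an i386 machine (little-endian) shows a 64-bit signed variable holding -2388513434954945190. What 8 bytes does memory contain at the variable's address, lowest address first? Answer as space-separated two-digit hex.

Two's complement of -2388513434954945190 in 64 bits: 2388513434954945190 = 0x2125B4506FBCD2A6; invert → 0xDEDA4BAF90432D59; add 1 → 0xDEDA4BAF90432D5A.
Split into bytes (most-significant first): DE DA 4B AF 90 43 2D 5A.
Little-endian stores the least-significant byte at the lowest address.
So at ascending addresses the bytes are 5A 2D 43 90 AF 4B DA DE.

5A 2D 43 90 AF 4B DA DE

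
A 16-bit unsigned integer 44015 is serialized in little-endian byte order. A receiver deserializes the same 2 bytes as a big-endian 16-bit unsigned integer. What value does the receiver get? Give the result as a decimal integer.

61355

44015 in 16-bit hexadecimal is 0xABEF.
Stored little-endian, the bytes at ascending addresses are EF AB.
Read back as big-endian, the last byte is least significant, giving 0xEFAB.
0xEFAB = 61355.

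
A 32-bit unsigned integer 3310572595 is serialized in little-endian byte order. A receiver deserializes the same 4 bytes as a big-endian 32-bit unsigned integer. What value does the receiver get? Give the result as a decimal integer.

3310572595 in 32-bit hexadecimal is 0xC5535433.
Stored little-endian, the bytes at ascending addresses are 33 54 53 C5.
Read back as big-endian, the last byte is least significant, giving 0x335453C5.
0x335453C5 = 861164485.

861164485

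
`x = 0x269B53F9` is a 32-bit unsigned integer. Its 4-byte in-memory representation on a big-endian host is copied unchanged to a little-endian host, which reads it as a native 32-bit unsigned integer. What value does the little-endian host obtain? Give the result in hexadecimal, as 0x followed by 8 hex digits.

Stored big-endian, the bytes at ascending addresses are 26 9B 53 F9.
Read back as little-endian, the first byte is least significant, giving 0xF9539B26.

0xF9539B26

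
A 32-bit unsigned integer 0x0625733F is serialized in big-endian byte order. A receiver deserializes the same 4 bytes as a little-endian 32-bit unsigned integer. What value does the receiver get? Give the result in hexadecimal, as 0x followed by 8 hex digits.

Stored big-endian, the bytes at ascending addresses are 06 25 73 3F.
Read back as little-endian, the first byte is least significant, giving 0x3F732506.

0x3F732506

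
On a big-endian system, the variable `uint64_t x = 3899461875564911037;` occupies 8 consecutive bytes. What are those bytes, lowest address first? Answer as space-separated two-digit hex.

3899461875564911037 in hexadecimal, padded to 64 bits, is 0x361DABEA643999BD.
Split into bytes (most-significant first): 36 1D AB EA 64 39 99 BD.
Big-endian: lowest address holds the most-significant byte.
So the memory order matches the most-significant-first order: 36 1D AB EA 64 39 99 BD.

36 1D AB EA 64 39 99 BD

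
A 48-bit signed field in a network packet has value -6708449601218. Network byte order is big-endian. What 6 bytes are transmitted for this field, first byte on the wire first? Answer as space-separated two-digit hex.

Two's complement of -6708449601218 in 48 bits: 6708449601218 = 0x0619EEC166C2; invert → 0xF9E6113E993D; add 1 → 0xF9E6113E993E.
Split into bytes (most-significant first): F9 E6 11 3E 99 3E.
Big-endian: lowest address holds the most-significant byte.
So the memory order matches the most-significant-first order: F9 E6 11 3E 99 3E.

F9 E6 11 3E 99 3E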